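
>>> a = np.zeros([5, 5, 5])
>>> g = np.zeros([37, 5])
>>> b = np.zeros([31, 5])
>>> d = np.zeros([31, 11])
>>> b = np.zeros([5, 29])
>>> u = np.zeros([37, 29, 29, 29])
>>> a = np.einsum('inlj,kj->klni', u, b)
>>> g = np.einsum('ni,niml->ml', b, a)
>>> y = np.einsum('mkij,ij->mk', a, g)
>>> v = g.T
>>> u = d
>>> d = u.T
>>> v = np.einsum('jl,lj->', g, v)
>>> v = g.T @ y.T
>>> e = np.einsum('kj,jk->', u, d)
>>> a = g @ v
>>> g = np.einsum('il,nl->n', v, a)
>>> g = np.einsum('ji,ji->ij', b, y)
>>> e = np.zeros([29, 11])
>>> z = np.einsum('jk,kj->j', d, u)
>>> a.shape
(29, 5)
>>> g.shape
(29, 5)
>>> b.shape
(5, 29)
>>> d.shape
(11, 31)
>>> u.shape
(31, 11)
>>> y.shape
(5, 29)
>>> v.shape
(37, 5)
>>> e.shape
(29, 11)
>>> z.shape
(11,)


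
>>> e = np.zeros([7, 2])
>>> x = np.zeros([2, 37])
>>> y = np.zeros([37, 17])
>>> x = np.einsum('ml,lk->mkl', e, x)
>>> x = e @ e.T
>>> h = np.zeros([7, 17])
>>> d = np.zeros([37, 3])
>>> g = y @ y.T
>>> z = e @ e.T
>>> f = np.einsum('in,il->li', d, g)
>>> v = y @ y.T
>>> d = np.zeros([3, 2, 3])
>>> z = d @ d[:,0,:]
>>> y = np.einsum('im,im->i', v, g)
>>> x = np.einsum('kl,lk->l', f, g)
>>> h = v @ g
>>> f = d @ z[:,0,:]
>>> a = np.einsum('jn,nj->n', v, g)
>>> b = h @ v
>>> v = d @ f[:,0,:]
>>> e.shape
(7, 2)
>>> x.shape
(37,)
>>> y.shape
(37,)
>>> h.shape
(37, 37)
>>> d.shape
(3, 2, 3)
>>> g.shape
(37, 37)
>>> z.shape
(3, 2, 3)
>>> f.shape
(3, 2, 3)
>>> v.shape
(3, 2, 3)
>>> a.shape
(37,)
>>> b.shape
(37, 37)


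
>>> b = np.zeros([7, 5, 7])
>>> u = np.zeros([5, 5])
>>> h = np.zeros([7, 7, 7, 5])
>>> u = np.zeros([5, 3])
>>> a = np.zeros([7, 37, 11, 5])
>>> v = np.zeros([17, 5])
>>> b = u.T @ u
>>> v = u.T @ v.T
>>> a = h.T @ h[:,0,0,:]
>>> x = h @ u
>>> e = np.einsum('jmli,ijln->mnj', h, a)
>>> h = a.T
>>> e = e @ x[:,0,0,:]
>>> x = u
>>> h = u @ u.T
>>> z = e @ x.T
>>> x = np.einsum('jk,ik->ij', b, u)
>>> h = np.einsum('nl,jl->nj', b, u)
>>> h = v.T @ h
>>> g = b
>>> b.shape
(3, 3)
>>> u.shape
(5, 3)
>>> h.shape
(17, 5)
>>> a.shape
(5, 7, 7, 5)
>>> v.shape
(3, 17)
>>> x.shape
(5, 3)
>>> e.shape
(7, 5, 3)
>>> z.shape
(7, 5, 5)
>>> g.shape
(3, 3)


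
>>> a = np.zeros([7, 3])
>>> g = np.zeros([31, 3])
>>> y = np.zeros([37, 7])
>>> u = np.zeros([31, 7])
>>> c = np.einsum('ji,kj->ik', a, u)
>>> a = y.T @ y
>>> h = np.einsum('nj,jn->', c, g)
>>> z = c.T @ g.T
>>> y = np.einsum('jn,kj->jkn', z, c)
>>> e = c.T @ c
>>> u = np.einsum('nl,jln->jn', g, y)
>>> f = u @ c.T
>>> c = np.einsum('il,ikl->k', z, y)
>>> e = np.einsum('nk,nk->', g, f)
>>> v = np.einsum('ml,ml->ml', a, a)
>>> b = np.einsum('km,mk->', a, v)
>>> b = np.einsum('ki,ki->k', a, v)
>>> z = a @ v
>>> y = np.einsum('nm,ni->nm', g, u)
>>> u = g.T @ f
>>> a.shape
(7, 7)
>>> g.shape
(31, 3)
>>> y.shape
(31, 3)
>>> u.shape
(3, 3)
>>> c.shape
(3,)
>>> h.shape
()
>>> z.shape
(7, 7)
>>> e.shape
()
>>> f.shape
(31, 3)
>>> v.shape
(7, 7)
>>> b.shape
(7,)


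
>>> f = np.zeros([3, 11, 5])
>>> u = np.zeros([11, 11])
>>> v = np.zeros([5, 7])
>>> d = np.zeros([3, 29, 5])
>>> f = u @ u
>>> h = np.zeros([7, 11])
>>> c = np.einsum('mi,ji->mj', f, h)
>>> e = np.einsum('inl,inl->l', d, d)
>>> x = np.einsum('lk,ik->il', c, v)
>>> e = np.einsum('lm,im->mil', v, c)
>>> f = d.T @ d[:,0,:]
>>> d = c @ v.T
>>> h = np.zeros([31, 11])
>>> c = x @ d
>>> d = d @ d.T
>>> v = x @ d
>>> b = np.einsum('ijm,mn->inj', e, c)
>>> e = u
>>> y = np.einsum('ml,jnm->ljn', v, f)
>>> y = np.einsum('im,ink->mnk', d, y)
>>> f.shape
(5, 29, 5)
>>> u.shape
(11, 11)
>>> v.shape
(5, 11)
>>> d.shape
(11, 11)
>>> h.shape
(31, 11)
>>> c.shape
(5, 5)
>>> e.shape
(11, 11)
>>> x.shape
(5, 11)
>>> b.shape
(7, 5, 11)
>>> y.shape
(11, 5, 29)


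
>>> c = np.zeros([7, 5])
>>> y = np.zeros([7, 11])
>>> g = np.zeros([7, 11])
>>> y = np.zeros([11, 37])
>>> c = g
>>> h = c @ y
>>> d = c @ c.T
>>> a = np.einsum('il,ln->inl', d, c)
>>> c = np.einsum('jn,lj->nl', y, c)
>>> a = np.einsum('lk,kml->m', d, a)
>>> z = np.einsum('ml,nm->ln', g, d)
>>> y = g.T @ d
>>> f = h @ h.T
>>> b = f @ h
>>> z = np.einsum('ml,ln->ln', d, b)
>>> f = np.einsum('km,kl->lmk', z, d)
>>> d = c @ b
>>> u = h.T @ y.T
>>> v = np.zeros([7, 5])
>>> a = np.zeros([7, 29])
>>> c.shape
(37, 7)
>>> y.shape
(11, 7)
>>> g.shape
(7, 11)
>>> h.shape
(7, 37)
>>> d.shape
(37, 37)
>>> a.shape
(7, 29)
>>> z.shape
(7, 37)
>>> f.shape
(7, 37, 7)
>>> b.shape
(7, 37)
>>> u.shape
(37, 11)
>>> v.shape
(7, 5)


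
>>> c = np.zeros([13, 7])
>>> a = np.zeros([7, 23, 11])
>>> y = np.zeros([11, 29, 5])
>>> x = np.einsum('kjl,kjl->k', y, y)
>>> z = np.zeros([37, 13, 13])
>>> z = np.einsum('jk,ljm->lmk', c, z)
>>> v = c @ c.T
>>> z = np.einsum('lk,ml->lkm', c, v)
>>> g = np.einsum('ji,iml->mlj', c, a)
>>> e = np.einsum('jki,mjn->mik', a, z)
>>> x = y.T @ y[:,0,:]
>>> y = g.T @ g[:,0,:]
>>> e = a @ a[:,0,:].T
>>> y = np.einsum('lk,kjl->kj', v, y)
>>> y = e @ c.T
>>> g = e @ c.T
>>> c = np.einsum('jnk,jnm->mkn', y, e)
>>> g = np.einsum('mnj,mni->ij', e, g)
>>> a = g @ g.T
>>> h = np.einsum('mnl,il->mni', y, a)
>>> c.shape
(7, 13, 23)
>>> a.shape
(13, 13)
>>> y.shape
(7, 23, 13)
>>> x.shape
(5, 29, 5)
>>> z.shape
(13, 7, 13)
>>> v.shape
(13, 13)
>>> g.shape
(13, 7)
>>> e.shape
(7, 23, 7)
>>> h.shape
(7, 23, 13)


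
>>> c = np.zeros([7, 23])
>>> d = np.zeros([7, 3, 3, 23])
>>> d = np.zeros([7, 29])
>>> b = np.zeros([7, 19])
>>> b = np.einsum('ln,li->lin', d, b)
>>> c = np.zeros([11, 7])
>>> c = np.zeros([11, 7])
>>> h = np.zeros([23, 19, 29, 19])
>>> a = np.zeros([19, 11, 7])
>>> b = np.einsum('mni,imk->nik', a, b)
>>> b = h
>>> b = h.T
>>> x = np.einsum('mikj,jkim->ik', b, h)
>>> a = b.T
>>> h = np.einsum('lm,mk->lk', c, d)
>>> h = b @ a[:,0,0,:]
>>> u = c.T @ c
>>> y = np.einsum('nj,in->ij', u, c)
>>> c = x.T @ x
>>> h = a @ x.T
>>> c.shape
(19, 19)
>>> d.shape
(7, 29)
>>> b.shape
(19, 29, 19, 23)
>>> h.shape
(23, 19, 29, 29)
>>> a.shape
(23, 19, 29, 19)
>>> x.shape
(29, 19)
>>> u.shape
(7, 7)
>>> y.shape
(11, 7)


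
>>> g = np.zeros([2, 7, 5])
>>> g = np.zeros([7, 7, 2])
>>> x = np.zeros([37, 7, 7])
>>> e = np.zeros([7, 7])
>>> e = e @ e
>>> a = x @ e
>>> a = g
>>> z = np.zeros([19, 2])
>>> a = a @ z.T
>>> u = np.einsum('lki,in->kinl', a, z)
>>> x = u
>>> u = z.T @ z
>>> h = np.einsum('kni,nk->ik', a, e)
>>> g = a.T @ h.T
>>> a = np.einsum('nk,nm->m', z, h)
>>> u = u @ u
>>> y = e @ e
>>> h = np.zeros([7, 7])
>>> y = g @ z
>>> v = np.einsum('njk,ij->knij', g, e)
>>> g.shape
(19, 7, 19)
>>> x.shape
(7, 19, 2, 7)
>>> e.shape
(7, 7)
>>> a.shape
(7,)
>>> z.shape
(19, 2)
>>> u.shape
(2, 2)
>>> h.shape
(7, 7)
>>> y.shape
(19, 7, 2)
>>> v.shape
(19, 19, 7, 7)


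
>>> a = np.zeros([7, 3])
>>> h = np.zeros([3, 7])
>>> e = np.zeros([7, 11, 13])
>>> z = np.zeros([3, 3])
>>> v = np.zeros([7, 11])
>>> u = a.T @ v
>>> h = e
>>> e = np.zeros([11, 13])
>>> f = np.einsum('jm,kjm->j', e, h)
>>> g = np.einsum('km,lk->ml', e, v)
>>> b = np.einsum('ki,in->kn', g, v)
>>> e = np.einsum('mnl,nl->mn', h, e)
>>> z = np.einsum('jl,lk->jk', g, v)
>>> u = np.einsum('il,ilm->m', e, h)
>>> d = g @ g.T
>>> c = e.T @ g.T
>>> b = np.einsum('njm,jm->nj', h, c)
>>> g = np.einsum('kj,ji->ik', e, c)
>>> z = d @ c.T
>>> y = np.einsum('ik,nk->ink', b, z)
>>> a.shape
(7, 3)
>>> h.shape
(7, 11, 13)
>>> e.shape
(7, 11)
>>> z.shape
(13, 11)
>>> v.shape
(7, 11)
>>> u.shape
(13,)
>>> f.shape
(11,)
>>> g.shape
(13, 7)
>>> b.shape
(7, 11)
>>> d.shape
(13, 13)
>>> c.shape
(11, 13)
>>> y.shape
(7, 13, 11)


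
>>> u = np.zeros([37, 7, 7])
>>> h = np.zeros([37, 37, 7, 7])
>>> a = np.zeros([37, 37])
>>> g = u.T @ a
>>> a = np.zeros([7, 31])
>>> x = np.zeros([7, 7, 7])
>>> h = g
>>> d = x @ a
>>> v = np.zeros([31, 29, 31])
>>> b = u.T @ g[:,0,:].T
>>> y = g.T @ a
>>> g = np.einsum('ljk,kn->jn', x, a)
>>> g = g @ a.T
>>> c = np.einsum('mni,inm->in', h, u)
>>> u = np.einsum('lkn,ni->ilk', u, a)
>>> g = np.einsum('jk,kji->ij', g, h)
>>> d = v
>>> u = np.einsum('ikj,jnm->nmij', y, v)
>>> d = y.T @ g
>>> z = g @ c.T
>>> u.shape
(29, 31, 37, 31)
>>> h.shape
(7, 7, 37)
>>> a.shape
(7, 31)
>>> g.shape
(37, 7)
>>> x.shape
(7, 7, 7)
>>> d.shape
(31, 7, 7)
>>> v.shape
(31, 29, 31)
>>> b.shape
(7, 7, 7)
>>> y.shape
(37, 7, 31)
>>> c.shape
(37, 7)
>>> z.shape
(37, 37)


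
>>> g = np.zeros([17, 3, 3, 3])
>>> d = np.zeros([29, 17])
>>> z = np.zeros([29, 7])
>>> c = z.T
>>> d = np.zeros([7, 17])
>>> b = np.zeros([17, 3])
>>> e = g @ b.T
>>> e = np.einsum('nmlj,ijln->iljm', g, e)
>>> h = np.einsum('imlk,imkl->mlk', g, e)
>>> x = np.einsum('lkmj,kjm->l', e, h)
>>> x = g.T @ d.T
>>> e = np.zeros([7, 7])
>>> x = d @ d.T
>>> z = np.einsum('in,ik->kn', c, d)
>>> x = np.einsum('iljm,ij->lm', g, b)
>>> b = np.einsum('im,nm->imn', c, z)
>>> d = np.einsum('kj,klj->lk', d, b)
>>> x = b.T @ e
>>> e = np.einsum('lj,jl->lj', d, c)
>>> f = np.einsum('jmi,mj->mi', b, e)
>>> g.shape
(17, 3, 3, 3)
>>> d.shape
(29, 7)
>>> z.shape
(17, 29)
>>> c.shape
(7, 29)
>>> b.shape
(7, 29, 17)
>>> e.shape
(29, 7)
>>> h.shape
(3, 3, 3)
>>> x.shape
(17, 29, 7)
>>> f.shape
(29, 17)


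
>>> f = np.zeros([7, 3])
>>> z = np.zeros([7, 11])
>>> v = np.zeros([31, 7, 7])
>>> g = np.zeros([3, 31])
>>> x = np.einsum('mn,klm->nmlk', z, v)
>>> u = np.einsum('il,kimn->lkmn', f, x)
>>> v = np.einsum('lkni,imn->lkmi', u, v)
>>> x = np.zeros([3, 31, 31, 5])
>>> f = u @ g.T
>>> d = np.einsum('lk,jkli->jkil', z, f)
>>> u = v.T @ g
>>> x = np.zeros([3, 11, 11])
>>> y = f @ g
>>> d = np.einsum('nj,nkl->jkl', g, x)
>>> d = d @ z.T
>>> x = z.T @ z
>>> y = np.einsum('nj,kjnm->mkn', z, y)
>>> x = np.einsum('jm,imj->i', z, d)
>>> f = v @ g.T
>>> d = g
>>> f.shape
(3, 11, 7, 3)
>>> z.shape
(7, 11)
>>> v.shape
(3, 11, 7, 31)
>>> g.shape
(3, 31)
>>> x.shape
(31,)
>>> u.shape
(31, 7, 11, 31)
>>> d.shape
(3, 31)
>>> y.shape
(31, 3, 7)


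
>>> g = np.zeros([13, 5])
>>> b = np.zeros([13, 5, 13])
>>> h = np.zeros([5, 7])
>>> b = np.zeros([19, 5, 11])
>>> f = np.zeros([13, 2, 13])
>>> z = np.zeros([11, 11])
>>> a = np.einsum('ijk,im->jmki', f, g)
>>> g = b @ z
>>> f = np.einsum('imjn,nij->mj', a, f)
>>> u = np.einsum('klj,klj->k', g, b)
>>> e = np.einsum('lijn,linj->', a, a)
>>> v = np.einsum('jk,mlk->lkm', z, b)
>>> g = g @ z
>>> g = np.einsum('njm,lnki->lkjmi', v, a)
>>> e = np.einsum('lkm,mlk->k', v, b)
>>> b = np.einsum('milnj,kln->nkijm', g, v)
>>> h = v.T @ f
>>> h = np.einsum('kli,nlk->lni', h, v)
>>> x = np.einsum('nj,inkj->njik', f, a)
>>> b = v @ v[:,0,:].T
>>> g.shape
(2, 13, 11, 19, 13)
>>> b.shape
(5, 11, 5)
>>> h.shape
(11, 5, 13)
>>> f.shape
(5, 13)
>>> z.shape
(11, 11)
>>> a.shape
(2, 5, 13, 13)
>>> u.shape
(19,)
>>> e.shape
(11,)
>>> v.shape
(5, 11, 19)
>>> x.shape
(5, 13, 2, 13)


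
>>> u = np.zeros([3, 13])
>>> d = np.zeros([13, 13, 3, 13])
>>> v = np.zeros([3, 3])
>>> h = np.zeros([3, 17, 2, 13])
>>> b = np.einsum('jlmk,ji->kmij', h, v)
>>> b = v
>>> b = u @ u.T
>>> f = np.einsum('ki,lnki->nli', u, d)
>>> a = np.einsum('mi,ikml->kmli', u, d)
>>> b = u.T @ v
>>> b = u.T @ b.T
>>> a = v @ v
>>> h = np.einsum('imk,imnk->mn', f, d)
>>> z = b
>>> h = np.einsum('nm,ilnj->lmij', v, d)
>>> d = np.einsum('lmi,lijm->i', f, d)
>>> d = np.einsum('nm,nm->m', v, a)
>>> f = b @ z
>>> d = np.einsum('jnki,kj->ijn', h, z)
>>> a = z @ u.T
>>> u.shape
(3, 13)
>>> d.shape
(13, 13, 3)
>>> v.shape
(3, 3)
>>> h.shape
(13, 3, 13, 13)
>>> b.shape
(13, 13)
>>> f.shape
(13, 13)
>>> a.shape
(13, 3)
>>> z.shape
(13, 13)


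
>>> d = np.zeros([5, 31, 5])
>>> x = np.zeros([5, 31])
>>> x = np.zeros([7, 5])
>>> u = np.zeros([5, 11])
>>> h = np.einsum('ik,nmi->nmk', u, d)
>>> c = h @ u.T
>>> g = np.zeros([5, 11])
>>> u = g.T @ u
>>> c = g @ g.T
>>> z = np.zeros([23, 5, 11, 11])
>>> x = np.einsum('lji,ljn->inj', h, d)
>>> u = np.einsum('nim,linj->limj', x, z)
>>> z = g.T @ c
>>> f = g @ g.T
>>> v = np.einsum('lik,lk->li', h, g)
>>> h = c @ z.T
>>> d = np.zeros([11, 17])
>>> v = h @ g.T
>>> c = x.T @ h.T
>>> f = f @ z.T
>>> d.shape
(11, 17)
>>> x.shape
(11, 5, 31)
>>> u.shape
(23, 5, 31, 11)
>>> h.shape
(5, 11)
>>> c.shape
(31, 5, 5)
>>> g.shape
(5, 11)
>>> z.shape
(11, 5)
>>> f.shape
(5, 11)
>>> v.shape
(5, 5)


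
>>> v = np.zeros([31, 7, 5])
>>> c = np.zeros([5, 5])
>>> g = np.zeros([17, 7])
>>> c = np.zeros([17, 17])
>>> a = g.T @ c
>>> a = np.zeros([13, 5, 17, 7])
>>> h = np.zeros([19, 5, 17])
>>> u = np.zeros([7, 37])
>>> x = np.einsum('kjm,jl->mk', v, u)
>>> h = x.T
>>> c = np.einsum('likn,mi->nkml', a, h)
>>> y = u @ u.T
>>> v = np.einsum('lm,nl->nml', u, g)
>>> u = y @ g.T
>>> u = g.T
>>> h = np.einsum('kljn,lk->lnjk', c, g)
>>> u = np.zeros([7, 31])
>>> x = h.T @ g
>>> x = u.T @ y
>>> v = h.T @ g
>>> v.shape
(7, 31, 13, 7)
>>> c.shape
(7, 17, 31, 13)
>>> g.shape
(17, 7)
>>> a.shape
(13, 5, 17, 7)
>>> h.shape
(17, 13, 31, 7)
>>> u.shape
(7, 31)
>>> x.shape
(31, 7)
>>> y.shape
(7, 7)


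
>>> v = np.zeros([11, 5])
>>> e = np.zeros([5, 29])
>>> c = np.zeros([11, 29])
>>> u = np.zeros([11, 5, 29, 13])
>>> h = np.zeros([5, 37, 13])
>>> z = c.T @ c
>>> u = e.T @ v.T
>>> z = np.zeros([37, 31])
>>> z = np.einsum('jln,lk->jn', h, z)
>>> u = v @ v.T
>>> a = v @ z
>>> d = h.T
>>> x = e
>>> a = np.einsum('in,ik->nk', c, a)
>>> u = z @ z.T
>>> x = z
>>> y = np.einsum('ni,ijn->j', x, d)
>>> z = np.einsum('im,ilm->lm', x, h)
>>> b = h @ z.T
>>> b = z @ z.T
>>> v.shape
(11, 5)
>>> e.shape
(5, 29)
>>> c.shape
(11, 29)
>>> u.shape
(5, 5)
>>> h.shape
(5, 37, 13)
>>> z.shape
(37, 13)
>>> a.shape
(29, 13)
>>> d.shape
(13, 37, 5)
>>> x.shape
(5, 13)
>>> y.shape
(37,)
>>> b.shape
(37, 37)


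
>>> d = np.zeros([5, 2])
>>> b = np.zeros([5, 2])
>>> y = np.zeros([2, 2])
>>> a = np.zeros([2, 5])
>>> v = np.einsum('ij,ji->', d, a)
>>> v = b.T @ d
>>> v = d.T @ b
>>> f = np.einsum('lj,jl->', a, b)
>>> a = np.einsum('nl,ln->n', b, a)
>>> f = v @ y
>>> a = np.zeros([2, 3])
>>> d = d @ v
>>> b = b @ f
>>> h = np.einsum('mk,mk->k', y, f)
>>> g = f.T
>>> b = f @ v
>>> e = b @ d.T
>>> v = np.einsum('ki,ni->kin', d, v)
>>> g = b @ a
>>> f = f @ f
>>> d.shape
(5, 2)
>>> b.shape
(2, 2)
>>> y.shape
(2, 2)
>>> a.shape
(2, 3)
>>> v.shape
(5, 2, 2)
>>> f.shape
(2, 2)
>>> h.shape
(2,)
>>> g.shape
(2, 3)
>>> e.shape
(2, 5)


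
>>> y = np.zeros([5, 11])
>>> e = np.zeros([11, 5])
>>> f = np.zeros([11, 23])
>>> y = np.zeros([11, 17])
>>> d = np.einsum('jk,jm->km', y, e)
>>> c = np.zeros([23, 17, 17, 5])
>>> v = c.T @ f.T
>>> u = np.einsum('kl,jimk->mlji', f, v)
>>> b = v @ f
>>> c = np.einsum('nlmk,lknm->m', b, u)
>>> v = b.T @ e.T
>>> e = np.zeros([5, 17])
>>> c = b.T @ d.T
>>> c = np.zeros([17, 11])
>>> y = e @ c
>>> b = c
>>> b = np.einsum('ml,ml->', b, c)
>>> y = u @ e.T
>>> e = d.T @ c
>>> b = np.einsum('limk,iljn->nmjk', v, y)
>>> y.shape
(17, 23, 5, 5)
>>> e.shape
(5, 11)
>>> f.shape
(11, 23)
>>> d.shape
(17, 5)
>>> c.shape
(17, 11)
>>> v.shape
(23, 17, 17, 11)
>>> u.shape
(17, 23, 5, 17)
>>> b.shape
(5, 17, 5, 11)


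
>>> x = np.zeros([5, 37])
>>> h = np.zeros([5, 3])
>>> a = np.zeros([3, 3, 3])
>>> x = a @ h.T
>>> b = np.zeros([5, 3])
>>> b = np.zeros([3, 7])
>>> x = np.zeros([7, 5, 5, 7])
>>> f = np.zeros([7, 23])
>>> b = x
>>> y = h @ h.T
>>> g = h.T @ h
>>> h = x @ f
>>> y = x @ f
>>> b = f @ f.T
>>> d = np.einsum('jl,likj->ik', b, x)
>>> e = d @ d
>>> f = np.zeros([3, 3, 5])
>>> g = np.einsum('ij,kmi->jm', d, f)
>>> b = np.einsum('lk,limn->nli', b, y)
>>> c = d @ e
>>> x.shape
(7, 5, 5, 7)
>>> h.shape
(7, 5, 5, 23)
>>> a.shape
(3, 3, 3)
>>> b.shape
(23, 7, 5)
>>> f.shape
(3, 3, 5)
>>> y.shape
(7, 5, 5, 23)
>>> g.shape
(5, 3)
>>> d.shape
(5, 5)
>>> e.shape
(5, 5)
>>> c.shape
(5, 5)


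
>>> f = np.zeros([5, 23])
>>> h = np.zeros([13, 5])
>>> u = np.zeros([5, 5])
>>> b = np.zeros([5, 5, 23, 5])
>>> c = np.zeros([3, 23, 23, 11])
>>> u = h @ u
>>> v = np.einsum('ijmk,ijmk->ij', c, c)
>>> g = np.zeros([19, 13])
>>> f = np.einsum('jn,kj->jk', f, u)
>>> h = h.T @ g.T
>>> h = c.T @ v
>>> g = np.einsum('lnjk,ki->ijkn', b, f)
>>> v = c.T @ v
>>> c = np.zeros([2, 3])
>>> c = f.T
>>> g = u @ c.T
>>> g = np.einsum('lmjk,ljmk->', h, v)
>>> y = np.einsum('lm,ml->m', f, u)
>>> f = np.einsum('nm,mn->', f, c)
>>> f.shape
()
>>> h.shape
(11, 23, 23, 23)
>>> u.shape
(13, 5)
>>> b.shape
(5, 5, 23, 5)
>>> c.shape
(13, 5)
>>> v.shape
(11, 23, 23, 23)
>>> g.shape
()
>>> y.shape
(13,)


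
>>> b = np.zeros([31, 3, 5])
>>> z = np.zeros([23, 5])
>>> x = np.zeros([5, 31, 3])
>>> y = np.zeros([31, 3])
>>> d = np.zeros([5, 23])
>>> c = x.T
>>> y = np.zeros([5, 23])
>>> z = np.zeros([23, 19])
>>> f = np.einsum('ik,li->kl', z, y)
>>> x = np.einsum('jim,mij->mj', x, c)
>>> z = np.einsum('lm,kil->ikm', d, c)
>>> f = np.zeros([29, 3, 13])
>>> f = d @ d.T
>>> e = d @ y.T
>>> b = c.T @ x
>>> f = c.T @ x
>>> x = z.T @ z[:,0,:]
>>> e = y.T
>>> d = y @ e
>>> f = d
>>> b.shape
(5, 31, 5)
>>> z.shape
(31, 3, 23)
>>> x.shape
(23, 3, 23)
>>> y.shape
(5, 23)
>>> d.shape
(5, 5)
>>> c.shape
(3, 31, 5)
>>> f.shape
(5, 5)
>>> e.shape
(23, 5)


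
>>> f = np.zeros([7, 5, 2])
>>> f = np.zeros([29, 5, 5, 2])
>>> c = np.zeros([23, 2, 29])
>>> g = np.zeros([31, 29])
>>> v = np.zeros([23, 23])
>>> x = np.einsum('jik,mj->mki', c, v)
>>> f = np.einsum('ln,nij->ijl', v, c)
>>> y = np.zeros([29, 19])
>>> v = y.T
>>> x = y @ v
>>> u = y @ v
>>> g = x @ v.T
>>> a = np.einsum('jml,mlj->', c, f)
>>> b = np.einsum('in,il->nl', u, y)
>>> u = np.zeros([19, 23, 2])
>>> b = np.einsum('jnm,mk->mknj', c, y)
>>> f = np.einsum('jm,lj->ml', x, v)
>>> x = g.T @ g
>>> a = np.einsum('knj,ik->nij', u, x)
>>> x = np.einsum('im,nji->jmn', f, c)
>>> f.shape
(29, 19)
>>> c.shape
(23, 2, 29)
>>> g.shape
(29, 19)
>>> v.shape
(19, 29)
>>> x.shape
(2, 19, 23)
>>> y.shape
(29, 19)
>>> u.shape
(19, 23, 2)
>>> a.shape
(23, 19, 2)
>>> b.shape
(29, 19, 2, 23)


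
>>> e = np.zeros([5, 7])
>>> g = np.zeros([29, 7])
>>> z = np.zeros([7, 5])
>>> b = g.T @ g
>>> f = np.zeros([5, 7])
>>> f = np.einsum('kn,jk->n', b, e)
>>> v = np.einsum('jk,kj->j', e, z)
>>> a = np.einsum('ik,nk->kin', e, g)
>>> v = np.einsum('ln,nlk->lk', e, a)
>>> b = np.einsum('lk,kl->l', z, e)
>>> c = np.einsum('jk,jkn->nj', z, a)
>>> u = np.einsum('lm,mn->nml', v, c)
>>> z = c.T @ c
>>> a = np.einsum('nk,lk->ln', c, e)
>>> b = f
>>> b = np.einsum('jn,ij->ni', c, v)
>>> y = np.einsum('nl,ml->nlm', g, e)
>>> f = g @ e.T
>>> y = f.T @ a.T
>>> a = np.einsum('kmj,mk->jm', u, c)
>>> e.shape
(5, 7)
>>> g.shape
(29, 7)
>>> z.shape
(7, 7)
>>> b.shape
(7, 5)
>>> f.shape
(29, 5)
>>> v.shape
(5, 29)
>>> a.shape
(5, 29)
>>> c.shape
(29, 7)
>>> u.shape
(7, 29, 5)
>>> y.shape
(5, 5)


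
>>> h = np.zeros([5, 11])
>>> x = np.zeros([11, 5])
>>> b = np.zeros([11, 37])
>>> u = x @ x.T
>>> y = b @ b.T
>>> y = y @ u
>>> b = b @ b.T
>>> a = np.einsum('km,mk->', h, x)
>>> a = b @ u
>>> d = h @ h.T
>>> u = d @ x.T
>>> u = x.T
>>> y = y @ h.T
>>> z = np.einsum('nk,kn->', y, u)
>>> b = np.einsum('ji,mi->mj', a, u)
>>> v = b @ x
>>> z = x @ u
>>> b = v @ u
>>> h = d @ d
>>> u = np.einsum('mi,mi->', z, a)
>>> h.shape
(5, 5)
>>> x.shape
(11, 5)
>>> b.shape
(5, 11)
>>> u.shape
()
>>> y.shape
(11, 5)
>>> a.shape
(11, 11)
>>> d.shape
(5, 5)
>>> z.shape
(11, 11)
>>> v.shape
(5, 5)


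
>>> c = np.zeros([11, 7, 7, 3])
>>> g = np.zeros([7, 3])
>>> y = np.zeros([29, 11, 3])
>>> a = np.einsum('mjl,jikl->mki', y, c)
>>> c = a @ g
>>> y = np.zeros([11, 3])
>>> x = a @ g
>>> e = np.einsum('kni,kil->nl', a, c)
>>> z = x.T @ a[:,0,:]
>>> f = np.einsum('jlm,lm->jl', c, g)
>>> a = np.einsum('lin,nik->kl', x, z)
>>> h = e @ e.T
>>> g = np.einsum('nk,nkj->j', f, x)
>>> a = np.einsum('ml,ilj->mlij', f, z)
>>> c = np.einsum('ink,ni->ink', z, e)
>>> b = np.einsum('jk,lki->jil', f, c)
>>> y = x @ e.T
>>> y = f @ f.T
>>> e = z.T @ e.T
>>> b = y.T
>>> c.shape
(3, 7, 7)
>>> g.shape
(3,)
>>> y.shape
(29, 29)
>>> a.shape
(29, 7, 3, 7)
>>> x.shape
(29, 7, 3)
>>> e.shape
(7, 7, 7)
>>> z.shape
(3, 7, 7)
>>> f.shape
(29, 7)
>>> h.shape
(7, 7)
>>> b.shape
(29, 29)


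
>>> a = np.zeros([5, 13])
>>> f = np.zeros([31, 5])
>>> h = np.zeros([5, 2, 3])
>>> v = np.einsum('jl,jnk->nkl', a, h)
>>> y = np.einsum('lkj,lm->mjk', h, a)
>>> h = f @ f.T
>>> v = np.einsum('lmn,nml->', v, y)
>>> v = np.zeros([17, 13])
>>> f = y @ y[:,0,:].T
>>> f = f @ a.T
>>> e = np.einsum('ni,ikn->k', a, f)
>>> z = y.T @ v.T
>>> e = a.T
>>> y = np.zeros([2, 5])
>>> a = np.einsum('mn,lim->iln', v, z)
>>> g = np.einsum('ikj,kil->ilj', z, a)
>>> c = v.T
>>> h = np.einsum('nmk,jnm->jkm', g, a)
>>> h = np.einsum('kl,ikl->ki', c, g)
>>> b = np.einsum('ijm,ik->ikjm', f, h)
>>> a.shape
(3, 2, 13)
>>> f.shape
(13, 3, 5)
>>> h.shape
(13, 2)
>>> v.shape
(17, 13)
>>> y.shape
(2, 5)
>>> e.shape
(13, 5)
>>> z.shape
(2, 3, 17)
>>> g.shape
(2, 13, 17)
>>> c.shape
(13, 17)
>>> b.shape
(13, 2, 3, 5)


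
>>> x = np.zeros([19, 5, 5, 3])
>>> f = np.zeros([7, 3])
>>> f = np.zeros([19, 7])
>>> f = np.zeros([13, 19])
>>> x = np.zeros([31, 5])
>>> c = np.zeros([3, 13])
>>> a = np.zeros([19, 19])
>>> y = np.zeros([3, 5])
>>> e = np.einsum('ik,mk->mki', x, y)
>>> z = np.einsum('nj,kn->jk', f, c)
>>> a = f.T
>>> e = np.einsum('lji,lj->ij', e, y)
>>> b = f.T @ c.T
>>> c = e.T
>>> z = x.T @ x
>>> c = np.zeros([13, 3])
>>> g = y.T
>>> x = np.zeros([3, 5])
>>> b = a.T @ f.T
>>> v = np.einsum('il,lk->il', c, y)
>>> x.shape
(3, 5)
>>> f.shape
(13, 19)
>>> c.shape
(13, 3)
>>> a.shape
(19, 13)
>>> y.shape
(3, 5)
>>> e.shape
(31, 5)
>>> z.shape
(5, 5)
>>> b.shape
(13, 13)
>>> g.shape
(5, 3)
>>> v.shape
(13, 3)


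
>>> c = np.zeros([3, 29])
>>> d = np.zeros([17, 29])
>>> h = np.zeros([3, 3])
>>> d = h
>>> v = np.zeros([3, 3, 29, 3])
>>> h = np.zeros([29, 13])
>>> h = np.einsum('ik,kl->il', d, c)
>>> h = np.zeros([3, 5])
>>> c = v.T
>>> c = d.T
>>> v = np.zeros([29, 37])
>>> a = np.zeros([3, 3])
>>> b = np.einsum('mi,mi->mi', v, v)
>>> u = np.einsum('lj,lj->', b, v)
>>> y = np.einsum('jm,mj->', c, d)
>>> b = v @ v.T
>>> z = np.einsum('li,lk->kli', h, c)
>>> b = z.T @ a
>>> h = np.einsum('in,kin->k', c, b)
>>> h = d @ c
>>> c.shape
(3, 3)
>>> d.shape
(3, 3)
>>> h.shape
(3, 3)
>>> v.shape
(29, 37)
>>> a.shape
(3, 3)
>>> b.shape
(5, 3, 3)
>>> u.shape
()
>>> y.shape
()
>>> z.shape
(3, 3, 5)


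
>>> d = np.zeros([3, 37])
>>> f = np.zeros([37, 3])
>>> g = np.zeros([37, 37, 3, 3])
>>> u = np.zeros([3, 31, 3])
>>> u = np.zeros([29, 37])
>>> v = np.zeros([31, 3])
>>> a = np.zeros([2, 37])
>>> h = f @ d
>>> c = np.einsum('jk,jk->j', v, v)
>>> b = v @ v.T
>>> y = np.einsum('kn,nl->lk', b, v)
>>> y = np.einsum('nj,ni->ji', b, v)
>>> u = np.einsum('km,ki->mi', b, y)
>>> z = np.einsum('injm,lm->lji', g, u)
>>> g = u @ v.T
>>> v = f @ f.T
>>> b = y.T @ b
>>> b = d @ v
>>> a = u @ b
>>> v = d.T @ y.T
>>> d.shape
(3, 37)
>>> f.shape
(37, 3)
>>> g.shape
(31, 31)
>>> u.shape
(31, 3)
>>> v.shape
(37, 31)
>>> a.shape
(31, 37)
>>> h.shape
(37, 37)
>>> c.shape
(31,)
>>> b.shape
(3, 37)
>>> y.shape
(31, 3)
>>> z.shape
(31, 3, 37)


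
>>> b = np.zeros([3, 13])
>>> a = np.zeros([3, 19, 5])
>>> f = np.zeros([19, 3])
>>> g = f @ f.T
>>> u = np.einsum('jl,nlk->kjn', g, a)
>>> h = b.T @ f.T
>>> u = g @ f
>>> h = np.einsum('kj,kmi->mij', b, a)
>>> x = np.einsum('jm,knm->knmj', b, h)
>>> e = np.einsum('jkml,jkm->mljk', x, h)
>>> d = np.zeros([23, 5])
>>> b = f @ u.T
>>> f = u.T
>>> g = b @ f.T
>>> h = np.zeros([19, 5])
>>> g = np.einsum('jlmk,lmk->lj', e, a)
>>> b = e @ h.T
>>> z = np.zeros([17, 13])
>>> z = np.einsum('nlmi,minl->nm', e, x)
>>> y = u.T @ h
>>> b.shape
(13, 3, 19, 19)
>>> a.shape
(3, 19, 5)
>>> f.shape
(3, 19)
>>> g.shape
(3, 13)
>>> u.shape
(19, 3)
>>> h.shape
(19, 5)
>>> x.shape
(19, 5, 13, 3)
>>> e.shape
(13, 3, 19, 5)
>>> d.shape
(23, 5)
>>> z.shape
(13, 19)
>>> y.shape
(3, 5)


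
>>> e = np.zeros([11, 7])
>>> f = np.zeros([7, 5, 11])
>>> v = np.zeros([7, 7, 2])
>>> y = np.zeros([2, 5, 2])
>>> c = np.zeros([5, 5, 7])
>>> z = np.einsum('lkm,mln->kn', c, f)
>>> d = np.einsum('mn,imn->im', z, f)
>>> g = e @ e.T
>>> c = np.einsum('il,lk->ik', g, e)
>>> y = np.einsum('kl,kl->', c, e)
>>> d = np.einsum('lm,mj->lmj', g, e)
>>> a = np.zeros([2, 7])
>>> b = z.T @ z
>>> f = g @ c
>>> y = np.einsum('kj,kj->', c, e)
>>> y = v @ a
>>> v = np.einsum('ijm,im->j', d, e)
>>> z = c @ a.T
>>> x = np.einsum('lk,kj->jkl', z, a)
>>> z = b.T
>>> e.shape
(11, 7)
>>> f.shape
(11, 7)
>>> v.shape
(11,)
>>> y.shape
(7, 7, 7)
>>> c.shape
(11, 7)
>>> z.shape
(11, 11)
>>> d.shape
(11, 11, 7)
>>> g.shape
(11, 11)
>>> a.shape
(2, 7)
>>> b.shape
(11, 11)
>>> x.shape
(7, 2, 11)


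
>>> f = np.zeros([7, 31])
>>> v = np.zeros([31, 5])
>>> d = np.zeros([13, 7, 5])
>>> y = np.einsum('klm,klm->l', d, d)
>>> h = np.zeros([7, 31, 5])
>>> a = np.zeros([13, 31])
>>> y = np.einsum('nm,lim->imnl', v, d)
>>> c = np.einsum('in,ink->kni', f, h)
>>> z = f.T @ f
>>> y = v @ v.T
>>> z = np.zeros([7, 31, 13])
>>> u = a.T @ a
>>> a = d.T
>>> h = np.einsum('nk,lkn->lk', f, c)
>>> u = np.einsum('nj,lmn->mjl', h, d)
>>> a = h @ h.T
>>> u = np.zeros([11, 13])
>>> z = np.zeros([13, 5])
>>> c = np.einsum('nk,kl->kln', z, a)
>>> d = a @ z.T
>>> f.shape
(7, 31)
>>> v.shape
(31, 5)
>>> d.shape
(5, 13)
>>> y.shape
(31, 31)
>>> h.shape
(5, 31)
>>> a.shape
(5, 5)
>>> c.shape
(5, 5, 13)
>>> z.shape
(13, 5)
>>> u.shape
(11, 13)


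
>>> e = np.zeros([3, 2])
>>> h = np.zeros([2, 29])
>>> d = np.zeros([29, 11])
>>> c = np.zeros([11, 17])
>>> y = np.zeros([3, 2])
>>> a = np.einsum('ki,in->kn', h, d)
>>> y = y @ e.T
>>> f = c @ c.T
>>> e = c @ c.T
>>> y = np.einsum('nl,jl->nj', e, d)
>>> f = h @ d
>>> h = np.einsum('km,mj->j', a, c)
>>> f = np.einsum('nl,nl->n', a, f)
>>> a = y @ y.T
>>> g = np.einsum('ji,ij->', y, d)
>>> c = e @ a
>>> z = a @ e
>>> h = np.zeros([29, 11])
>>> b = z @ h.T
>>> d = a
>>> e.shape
(11, 11)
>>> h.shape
(29, 11)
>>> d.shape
(11, 11)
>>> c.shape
(11, 11)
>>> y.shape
(11, 29)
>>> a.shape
(11, 11)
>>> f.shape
(2,)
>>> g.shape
()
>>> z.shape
(11, 11)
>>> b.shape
(11, 29)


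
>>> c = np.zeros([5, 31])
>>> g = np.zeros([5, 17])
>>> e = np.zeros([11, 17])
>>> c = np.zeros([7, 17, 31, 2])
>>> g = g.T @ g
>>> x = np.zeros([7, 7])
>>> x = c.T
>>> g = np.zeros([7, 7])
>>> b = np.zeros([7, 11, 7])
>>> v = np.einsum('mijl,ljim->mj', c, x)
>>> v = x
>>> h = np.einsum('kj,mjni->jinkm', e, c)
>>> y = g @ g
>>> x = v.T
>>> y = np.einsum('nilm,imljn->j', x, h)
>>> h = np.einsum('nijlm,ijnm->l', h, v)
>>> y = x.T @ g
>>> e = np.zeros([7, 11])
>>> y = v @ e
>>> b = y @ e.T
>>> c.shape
(7, 17, 31, 2)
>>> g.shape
(7, 7)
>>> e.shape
(7, 11)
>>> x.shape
(7, 17, 31, 2)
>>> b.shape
(2, 31, 17, 7)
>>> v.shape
(2, 31, 17, 7)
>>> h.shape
(11,)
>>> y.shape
(2, 31, 17, 11)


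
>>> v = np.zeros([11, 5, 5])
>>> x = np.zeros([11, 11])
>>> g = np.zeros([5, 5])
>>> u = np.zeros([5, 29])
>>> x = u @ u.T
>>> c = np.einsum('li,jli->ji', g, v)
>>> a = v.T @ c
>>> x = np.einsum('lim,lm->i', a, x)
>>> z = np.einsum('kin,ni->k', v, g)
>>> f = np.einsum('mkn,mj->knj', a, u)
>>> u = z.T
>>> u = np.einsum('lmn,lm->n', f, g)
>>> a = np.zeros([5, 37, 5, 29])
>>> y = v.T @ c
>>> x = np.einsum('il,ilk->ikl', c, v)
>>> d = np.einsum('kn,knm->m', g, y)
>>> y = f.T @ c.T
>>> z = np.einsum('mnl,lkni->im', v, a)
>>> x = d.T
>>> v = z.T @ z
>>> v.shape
(11, 11)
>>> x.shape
(5,)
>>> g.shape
(5, 5)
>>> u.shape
(29,)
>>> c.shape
(11, 5)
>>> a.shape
(5, 37, 5, 29)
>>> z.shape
(29, 11)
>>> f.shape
(5, 5, 29)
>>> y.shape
(29, 5, 11)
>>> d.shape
(5,)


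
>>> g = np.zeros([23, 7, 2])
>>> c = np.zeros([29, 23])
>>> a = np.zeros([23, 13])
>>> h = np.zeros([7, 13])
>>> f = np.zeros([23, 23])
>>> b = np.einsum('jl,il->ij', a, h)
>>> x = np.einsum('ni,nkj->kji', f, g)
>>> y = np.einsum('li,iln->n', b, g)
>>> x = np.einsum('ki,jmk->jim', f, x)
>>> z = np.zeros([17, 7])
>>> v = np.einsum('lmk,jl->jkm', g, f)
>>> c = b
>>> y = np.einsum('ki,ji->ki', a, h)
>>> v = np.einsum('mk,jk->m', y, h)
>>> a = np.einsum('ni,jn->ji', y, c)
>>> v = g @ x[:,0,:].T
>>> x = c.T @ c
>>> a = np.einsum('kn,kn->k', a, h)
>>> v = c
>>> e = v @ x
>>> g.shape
(23, 7, 2)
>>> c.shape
(7, 23)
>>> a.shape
(7,)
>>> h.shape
(7, 13)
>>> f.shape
(23, 23)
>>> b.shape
(7, 23)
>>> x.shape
(23, 23)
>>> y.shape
(23, 13)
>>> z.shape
(17, 7)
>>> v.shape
(7, 23)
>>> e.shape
(7, 23)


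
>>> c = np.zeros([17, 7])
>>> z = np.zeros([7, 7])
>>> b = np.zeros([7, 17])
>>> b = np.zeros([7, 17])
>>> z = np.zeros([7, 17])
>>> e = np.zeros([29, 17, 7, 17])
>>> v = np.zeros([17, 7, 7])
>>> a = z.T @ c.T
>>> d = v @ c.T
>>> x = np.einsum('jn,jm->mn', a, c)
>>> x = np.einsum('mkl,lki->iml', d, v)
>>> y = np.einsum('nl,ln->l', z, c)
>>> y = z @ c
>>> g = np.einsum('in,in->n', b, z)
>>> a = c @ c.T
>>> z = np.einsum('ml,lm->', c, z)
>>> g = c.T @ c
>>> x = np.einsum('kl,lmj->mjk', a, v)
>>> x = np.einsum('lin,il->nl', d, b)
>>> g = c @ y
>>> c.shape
(17, 7)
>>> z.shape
()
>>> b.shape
(7, 17)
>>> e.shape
(29, 17, 7, 17)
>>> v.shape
(17, 7, 7)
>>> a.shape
(17, 17)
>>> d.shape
(17, 7, 17)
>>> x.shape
(17, 17)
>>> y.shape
(7, 7)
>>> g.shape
(17, 7)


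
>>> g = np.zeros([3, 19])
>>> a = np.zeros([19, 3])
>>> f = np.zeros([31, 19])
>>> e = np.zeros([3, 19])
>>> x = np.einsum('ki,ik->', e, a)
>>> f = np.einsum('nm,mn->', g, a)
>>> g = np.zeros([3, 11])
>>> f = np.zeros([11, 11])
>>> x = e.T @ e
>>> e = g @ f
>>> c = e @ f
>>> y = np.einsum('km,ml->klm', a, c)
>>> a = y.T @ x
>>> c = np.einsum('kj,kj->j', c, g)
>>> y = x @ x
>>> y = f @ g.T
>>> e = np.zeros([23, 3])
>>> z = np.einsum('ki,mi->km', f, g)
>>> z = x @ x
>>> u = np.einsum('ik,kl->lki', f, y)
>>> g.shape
(3, 11)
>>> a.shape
(3, 11, 19)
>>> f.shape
(11, 11)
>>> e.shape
(23, 3)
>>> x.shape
(19, 19)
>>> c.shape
(11,)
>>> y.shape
(11, 3)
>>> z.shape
(19, 19)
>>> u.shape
(3, 11, 11)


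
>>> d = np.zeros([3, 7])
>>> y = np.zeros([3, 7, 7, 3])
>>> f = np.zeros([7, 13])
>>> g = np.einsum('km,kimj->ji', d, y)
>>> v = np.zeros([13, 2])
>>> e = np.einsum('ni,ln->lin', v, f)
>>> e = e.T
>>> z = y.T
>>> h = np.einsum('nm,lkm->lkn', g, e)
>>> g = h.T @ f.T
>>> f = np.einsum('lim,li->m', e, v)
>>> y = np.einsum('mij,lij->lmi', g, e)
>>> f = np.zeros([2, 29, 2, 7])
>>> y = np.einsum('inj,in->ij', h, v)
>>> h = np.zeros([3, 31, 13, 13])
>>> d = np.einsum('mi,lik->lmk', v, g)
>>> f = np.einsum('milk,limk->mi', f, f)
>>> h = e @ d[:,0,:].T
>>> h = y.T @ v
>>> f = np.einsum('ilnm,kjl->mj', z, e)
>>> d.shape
(3, 13, 7)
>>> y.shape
(13, 3)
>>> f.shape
(3, 2)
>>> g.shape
(3, 2, 7)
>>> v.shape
(13, 2)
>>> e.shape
(13, 2, 7)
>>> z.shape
(3, 7, 7, 3)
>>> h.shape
(3, 2)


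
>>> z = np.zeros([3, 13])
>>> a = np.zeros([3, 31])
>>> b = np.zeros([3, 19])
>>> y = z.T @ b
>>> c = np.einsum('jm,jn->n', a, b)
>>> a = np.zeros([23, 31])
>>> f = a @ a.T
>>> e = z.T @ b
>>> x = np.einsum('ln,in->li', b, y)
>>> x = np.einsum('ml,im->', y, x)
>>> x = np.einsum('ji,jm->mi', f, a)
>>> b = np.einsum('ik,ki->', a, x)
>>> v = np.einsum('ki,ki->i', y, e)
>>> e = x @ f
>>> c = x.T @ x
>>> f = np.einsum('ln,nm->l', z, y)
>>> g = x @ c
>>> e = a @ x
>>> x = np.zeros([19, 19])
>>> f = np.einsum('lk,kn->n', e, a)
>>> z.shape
(3, 13)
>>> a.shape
(23, 31)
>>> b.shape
()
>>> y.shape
(13, 19)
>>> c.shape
(23, 23)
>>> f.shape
(31,)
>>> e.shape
(23, 23)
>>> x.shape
(19, 19)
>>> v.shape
(19,)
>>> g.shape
(31, 23)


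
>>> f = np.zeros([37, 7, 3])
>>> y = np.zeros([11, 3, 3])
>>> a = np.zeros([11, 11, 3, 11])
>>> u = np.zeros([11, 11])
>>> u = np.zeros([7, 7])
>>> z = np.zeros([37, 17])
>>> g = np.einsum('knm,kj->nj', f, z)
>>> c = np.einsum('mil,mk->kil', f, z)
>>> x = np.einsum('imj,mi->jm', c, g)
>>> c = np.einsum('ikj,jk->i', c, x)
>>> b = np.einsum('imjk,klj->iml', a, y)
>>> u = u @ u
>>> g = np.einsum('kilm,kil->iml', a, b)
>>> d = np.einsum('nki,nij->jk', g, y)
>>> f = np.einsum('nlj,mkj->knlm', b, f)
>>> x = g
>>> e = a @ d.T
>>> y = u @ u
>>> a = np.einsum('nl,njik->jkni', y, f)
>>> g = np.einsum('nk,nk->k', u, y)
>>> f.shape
(7, 11, 11, 37)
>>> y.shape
(7, 7)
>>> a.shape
(11, 37, 7, 11)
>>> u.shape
(7, 7)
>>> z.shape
(37, 17)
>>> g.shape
(7,)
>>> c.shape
(17,)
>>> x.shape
(11, 11, 3)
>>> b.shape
(11, 11, 3)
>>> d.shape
(3, 11)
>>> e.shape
(11, 11, 3, 3)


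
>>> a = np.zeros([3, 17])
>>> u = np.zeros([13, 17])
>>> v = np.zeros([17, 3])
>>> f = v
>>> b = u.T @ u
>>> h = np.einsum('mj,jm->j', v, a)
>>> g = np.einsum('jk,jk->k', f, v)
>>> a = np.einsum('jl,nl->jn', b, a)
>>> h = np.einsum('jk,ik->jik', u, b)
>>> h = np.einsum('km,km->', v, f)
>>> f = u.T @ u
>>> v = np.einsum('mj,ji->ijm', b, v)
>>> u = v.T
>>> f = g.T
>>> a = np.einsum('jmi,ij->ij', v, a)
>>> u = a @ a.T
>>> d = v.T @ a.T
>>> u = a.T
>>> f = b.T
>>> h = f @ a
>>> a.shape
(17, 3)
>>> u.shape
(3, 17)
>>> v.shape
(3, 17, 17)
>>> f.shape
(17, 17)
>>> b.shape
(17, 17)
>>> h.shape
(17, 3)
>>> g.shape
(3,)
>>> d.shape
(17, 17, 17)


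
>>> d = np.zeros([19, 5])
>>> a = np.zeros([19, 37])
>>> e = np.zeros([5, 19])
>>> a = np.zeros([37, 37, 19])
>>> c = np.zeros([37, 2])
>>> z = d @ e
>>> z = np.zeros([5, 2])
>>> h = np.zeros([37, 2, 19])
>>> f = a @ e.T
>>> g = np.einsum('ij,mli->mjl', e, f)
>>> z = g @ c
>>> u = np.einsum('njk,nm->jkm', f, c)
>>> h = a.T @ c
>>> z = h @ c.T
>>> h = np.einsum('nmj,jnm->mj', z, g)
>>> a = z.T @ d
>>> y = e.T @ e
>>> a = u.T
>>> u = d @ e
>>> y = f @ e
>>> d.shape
(19, 5)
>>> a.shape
(2, 5, 37)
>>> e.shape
(5, 19)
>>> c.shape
(37, 2)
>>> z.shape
(19, 37, 37)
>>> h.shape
(37, 37)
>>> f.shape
(37, 37, 5)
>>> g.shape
(37, 19, 37)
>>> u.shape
(19, 19)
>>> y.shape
(37, 37, 19)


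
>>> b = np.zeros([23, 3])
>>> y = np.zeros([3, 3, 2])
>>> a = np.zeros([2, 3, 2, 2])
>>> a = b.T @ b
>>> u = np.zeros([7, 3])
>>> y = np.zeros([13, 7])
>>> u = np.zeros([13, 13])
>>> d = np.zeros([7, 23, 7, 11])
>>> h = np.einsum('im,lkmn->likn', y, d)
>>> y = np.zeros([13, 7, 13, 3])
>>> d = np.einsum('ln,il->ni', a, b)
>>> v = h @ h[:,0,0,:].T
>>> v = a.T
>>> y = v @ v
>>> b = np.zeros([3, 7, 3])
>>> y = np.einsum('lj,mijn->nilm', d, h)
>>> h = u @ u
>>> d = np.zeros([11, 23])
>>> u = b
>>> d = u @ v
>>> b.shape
(3, 7, 3)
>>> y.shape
(11, 13, 3, 7)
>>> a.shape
(3, 3)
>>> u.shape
(3, 7, 3)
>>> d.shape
(3, 7, 3)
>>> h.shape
(13, 13)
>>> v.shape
(3, 3)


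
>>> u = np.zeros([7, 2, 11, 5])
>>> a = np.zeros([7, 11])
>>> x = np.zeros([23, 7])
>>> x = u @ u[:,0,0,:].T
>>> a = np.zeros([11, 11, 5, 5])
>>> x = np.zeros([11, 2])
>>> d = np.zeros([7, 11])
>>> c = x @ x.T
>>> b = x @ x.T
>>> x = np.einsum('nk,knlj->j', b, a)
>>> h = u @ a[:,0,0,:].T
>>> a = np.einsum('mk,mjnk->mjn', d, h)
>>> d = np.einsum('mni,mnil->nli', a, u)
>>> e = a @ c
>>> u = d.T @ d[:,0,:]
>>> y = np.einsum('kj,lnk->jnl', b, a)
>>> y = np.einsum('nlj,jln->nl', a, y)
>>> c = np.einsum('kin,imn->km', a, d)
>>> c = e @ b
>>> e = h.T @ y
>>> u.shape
(11, 5, 11)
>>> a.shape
(7, 2, 11)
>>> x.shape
(5,)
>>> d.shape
(2, 5, 11)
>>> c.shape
(7, 2, 11)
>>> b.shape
(11, 11)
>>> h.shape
(7, 2, 11, 11)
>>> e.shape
(11, 11, 2, 2)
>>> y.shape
(7, 2)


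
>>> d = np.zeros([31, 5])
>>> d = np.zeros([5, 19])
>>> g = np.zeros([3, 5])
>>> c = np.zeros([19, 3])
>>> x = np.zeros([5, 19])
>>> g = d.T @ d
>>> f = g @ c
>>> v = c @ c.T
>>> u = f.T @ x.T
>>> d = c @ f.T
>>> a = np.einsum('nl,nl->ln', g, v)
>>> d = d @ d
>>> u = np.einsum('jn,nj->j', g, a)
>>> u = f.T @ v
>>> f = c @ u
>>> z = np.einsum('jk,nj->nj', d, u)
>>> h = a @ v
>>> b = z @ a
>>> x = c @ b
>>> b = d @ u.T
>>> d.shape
(19, 19)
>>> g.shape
(19, 19)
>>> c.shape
(19, 3)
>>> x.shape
(19, 19)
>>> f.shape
(19, 19)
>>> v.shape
(19, 19)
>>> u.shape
(3, 19)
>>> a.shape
(19, 19)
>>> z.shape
(3, 19)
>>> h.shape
(19, 19)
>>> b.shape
(19, 3)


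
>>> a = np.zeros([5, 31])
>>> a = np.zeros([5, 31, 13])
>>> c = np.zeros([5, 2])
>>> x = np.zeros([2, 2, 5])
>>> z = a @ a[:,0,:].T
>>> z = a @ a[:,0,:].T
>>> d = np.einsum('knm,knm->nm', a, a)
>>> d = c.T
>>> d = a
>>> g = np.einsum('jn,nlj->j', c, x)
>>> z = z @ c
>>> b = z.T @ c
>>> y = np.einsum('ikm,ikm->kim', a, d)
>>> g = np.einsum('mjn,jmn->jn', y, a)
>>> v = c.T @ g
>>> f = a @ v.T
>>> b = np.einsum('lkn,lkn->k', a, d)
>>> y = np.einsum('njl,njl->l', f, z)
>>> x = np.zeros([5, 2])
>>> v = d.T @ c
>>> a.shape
(5, 31, 13)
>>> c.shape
(5, 2)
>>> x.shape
(5, 2)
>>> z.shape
(5, 31, 2)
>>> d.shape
(5, 31, 13)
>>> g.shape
(5, 13)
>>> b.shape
(31,)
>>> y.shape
(2,)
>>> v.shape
(13, 31, 2)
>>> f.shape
(5, 31, 2)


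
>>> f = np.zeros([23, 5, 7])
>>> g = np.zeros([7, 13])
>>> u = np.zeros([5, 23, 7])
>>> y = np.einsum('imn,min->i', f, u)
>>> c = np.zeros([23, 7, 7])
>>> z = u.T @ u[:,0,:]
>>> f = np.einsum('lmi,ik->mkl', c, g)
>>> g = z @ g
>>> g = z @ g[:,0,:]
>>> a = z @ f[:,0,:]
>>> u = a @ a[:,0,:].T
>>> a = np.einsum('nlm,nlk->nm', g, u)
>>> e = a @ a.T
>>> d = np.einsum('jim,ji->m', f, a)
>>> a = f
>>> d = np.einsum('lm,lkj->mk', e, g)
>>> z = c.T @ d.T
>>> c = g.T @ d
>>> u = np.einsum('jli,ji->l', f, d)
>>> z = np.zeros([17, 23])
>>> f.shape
(7, 13, 23)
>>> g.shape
(7, 23, 13)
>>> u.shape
(13,)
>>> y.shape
(23,)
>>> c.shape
(13, 23, 23)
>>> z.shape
(17, 23)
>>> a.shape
(7, 13, 23)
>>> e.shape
(7, 7)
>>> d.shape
(7, 23)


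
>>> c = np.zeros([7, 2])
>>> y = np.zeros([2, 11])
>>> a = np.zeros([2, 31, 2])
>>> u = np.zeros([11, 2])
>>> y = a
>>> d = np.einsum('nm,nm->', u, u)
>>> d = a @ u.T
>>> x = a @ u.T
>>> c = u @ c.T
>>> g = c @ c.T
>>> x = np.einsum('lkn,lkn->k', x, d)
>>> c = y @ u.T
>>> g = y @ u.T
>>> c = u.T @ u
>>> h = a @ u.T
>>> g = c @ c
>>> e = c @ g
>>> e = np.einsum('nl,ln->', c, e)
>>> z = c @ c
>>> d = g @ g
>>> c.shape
(2, 2)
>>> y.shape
(2, 31, 2)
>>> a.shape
(2, 31, 2)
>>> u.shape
(11, 2)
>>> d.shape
(2, 2)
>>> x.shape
(31,)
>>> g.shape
(2, 2)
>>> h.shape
(2, 31, 11)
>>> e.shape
()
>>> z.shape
(2, 2)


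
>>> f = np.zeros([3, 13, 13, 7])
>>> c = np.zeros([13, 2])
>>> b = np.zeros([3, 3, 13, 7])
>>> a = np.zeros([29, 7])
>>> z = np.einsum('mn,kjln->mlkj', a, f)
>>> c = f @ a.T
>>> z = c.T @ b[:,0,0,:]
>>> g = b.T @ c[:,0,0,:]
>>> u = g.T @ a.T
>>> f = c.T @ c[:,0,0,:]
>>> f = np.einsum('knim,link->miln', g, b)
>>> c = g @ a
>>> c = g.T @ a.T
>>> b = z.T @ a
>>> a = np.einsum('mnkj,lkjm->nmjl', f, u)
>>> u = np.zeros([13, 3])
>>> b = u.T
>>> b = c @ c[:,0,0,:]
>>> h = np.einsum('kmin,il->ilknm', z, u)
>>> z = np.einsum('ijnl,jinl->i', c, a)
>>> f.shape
(29, 3, 3, 13)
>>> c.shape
(29, 3, 13, 29)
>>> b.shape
(29, 3, 13, 29)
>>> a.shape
(3, 29, 13, 29)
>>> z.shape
(29,)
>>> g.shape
(7, 13, 3, 29)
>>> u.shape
(13, 3)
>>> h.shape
(13, 3, 29, 7, 13)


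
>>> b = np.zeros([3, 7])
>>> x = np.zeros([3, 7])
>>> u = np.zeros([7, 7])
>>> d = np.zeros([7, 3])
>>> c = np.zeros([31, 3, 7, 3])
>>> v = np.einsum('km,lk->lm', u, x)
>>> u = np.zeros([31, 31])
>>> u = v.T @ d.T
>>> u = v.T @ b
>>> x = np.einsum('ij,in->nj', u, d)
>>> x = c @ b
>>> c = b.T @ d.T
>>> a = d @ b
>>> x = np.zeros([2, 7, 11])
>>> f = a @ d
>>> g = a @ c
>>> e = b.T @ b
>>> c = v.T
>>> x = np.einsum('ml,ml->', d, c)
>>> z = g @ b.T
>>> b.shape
(3, 7)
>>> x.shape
()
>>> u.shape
(7, 7)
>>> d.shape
(7, 3)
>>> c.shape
(7, 3)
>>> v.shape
(3, 7)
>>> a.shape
(7, 7)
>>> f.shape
(7, 3)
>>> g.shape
(7, 7)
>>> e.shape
(7, 7)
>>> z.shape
(7, 3)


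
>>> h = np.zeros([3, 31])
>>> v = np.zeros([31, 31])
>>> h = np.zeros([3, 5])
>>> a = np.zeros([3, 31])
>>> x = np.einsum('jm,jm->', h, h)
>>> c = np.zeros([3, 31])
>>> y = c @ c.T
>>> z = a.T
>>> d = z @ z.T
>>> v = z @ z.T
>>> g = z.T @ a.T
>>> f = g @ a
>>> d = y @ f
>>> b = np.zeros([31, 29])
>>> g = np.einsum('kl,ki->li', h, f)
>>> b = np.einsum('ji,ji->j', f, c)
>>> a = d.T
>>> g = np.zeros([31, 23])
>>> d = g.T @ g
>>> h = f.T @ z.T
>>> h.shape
(31, 31)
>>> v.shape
(31, 31)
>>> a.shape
(31, 3)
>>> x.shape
()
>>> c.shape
(3, 31)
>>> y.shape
(3, 3)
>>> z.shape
(31, 3)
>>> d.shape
(23, 23)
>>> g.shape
(31, 23)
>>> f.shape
(3, 31)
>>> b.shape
(3,)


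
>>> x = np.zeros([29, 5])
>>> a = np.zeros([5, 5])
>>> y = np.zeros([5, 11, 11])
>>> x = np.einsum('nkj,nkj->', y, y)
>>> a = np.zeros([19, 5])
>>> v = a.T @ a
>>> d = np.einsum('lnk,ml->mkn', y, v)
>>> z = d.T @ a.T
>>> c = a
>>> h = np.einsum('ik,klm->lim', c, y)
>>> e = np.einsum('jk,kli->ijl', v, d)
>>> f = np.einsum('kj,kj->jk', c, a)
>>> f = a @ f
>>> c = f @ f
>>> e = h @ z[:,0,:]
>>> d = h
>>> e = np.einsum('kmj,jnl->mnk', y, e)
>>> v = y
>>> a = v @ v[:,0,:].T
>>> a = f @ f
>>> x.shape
()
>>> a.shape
(19, 19)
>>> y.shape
(5, 11, 11)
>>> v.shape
(5, 11, 11)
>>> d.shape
(11, 19, 11)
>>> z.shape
(11, 11, 19)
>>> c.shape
(19, 19)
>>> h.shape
(11, 19, 11)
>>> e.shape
(11, 19, 5)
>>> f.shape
(19, 19)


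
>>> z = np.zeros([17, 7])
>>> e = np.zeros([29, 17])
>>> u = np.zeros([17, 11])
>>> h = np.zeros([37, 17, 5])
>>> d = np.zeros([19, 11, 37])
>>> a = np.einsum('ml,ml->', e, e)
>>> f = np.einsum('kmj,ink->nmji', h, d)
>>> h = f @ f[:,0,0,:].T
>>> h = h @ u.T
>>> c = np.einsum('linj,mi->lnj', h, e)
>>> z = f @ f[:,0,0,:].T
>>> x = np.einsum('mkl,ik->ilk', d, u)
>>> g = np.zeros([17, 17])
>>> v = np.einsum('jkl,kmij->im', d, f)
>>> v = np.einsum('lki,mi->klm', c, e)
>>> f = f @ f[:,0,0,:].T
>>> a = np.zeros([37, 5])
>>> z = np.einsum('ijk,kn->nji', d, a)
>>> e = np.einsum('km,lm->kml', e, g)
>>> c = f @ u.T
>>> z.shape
(5, 11, 19)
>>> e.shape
(29, 17, 17)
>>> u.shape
(17, 11)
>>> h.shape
(11, 17, 5, 17)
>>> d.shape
(19, 11, 37)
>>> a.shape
(37, 5)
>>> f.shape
(11, 17, 5, 11)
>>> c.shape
(11, 17, 5, 17)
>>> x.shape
(17, 37, 11)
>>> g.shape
(17, 17)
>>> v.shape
(5, 11, 29)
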